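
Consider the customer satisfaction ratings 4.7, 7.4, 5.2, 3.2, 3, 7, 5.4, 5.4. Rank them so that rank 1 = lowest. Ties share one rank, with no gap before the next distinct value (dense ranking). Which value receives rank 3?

Sorted (ascending): 3, 3.2, 4.7, 5.2, 5.4, 5.4, 7, 7.4
The 2 values of 5.4 share dense rank 5.
Remaining distinct values take the next consecutive integers.
Rank 3 → value 4.7.

4.7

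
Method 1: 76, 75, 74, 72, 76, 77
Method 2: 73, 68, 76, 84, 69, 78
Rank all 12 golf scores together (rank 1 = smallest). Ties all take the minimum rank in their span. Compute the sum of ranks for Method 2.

37

Sorted (ascending): 68, 69, 72, 73, 74, 75, 76, 76, 76, 77, 78, 84
The 3 values of 76 occupy positions 7–9 → each gets rank 7.
Method 2 values → pooled ranks: 73→4, 68→1, 76→7, 84→12, 69→2, 78→11
Rank sum = 4 + 1 + 7 + 12 + 2 + 11 = 37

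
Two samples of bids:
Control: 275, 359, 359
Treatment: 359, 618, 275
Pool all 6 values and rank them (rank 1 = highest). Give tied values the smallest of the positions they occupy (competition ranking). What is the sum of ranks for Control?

9

Sorted (descending): 618, 359, 359, 359, 275, 275
The 3 values of 359 occupy positions 2–4 → each gets rank 2.
The 2 values of 275 occupy positions 5–6 → each gets rank 5.
Control values → pooled ranks: 275→5, 359→2, 359→2
Rank sum = 5 + 2 + 2 = 9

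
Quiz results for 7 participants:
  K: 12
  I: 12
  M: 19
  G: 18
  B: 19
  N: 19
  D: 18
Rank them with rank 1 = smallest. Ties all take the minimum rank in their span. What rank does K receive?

1

Sorted (ascending): 12, 12, 18, 18, 19, 19, 19
The 2 values of 12 occupy positions 1–2 → each gets rank 1.
The 2 values of 18 occupy positions 3–4 → each gets rank 3.
The 3 values of 19 occupy positions 5–7 → each gets rank 5.
K has value 12 → rank 1.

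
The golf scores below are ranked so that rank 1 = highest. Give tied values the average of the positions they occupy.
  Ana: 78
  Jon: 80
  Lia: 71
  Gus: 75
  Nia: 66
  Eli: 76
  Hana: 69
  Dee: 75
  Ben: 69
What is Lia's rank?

6

Sorted (descending): 80, 78, 76, 75, 75, 71, 69, 69, 66
The 2 values of 75 occupy positions 4–5 → average rank (4+5)/2 = 4.5.
The 2 values of 69 occupy positions 7–8 → average rank (7+8)/2 = 7.5.
Lia has value 71 → rank 6.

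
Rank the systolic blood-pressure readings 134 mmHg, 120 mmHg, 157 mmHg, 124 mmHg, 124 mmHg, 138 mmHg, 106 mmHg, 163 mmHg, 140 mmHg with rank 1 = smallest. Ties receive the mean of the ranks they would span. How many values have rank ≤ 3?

Sorted (ascending): 106, 120, 124, 124, 134, 138, 140, 157, 163
The 2 values of 124 occupy positions 3–4 → average rank (3+4)/2 = 3.5.
Ranks ≤ 3: {1, 2} → 2 values.

2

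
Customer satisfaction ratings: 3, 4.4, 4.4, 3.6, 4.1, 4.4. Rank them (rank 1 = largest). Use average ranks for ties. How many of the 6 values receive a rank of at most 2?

Sorted (descending): 4.4, 4.4, 4.4, 4.1, 3.6, 3
The 3 values of 4.4 occupy positions 1–3 → average rank 2.
Ranks ≤ 2: {2, 2, 2} → 3 values.

3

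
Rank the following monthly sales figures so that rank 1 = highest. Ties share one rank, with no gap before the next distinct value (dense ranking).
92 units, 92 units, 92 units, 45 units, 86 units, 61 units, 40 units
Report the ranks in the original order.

Sorted (descending): 92, 92, 92, 86, 61, 45, 40
The 3 values of 92 share dense rank 1.
Remaining distinct values take the next consecutive integers.

1, 1, 1, 4, 2, 3, 5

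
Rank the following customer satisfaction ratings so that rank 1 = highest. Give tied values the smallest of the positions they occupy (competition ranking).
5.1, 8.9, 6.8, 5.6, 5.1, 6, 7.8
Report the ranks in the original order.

6, 1, 3, 5, 6, 4, 2

Sorted (descending): 8.9, 7.8, 6.8, 6, 5.6, 5.1, 5.1
The 2 values of 5.1 occupy positions 6–7 → each gets rank 6.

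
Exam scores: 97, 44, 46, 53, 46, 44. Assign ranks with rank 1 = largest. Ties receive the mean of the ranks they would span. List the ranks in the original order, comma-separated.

1, 5.5, 3.5, 2, 3.5, 5.5

Sorted (descending): 97, 53, 46, 46, 44, 44
The 2 values of 46 occupy positions 3–4 → average rank (3+4)/2 = 3.5.
The 2 values of 44 occupy positions 5–6 → average rank (5+6)/2 = 5.5.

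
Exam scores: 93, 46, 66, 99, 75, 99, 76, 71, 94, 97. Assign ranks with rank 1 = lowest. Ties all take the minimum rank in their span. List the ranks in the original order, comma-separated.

6, 1, 2, 9, 4, 9, 5, 3, 7, 8

Sorted (ascending): 46, 66, 71, 75, 76, 93, 94, 97, 99, 99
The 2 values of 99 occupy positions 9–10 → each gets rank 9.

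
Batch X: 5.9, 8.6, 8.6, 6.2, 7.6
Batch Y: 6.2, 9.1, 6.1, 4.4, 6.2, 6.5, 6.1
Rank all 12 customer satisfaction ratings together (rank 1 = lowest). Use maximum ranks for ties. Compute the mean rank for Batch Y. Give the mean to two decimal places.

6.14

Sorted (ascending): 4.4, 5.9, 6.1, 6.1, 6.2, 6.2, 6.2, 6.5, 7.6, 8.6, 8.6, 9.1
The 2 values of 6.1 occupy positions 3–4 → each gets rank 4.
The 3 values of 6.2 occupy positions 5–7 → each gets rank 7.
The 2 values of 8.6 occupy positions 10–11 → each gets rank 11.
Batch Y values → pooled ranks: 6.2→7, 9.1→12, 6.1→4, 4.4→1, 6.2→7, 6.5→8, 6.1→4
Mean rank = (7 + 12 + 4 + 1 + 7 + 8 + 4) / 7 = 6.14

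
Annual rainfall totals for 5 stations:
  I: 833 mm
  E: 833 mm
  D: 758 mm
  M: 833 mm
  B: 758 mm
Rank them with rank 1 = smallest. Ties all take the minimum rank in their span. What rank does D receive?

1

Sorted (ascending): 758, 758, 833, 833, 833
The 2 values of 758 occupy positions 1–2 → each gets rank 1.
The 3 values of 833 occupy positions 3–5 → each gets rank 3.
D has value 758 mm → rank 1.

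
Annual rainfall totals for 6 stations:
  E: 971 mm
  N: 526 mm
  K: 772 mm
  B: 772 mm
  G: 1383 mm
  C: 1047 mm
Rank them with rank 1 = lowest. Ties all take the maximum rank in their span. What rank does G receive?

6

Sorted (ascending): 526, 772, 772, 971, 1047, 1383
The 2 values of 772 occupy positions 2–3 → each gets rank 3.
G has value 1383 mm → rank 6.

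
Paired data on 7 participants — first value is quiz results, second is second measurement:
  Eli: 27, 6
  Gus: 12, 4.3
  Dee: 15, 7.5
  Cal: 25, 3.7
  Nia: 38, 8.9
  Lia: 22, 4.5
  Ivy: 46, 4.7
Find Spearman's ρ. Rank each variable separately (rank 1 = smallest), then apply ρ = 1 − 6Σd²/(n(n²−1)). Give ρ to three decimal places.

0.357

Ranks of variable 1: 5, 1, 2, 4, 6, 3, 7
Ranks of variable 2: 5, 2, 6, 1, 7, 3, 4
d = r₁ − r₂: 0, -1, -4, 3, -1, 0, 3
d²: 0, 1, 16, 9, 1, 0, 9; Σd² = 36
ρ = 1 − 6·36/(7·48) = 1 − 216/336 = 0.357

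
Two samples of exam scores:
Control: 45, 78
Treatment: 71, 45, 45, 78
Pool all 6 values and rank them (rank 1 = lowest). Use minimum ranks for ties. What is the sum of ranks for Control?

6

Sorted (ascending): 45, 45, 45, 71, 78, 78
The 3 values of 45 occupy positions 1–3 → each gets rank 1.
The 2 values of 78 occupy positions 5–6 → each gets rank 5.
Control values → pooled ranks: 45→1, 78→5
Rank sum = 1 + 5 = 6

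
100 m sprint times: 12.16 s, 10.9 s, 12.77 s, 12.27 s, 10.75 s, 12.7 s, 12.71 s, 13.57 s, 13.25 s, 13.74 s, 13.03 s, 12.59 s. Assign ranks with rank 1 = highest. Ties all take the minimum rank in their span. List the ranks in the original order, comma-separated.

Sorted (descending): 13.74, 13.57, 13.25, 13.03, 12.77, 12.71, 12.7, 12.59, 12.27, 12.16, 10.9, 10.75
No ties — each value takes its position as its rank.

10, 11, 5, 9, 12, 7, 6, 2, 3, 1, 4, 8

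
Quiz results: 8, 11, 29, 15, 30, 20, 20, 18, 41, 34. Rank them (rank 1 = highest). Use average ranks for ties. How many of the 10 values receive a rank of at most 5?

Sorted (descending): 41, 34, 30, 29, 20, 20, 18, 15, 11, 8
The 2 values of 20 occupy positions 5–6 → average rank (5+6)/2 = 5.5.
Ranks ≤ 5: {1, 2, 3, 4} → 4 values.

4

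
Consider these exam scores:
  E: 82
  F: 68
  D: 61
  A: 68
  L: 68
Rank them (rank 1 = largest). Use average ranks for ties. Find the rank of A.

Sorted (descending): 82, 68, 68, 68, 61
The 3 values of 68 occupy positions 2–4 → average rank 3.
A has value 68 → rank 3.

3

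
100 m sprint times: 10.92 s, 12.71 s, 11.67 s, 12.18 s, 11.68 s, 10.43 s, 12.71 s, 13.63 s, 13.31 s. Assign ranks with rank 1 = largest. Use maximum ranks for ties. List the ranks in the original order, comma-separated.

Sorted (descending): 13.63, 13.31, 12.71, 12.71, 12.18, 11.68, 11.67, 10.92, 10.43
The 2 values of 12.71 occupy positions 3–4 → each gets rank 4.

8, 4, 7, 5, 6, 9, 4, 1, 2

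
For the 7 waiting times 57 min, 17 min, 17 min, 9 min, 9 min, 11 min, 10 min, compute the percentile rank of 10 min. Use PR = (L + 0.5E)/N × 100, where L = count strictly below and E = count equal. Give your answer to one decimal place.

35.7

N = 7.
Strictly below 10: 2. Equal to 10: 1.
PR = (2 + 0.5·1)/7 × 100 = 35.7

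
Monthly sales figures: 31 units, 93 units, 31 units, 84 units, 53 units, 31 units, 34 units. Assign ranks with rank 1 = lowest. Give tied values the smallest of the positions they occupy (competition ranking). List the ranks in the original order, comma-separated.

1, 7, 1, 6, 5, 1, 4

Sorted (ascending): 31, 31, 31, 34, 53, 84, 93
The 3 values of 31 occupy positions 1–3 → each gets rank 1.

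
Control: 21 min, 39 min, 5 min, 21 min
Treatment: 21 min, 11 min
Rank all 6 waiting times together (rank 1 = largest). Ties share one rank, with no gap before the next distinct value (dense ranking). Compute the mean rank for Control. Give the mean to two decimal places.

Sorted (descending): 39, 21, 21, 21, 11, 5
The 3 values of 21 share dense rank 2.
Remaining distinct values take the next consecutive integers.
Control values → pooled ranks: 21→2, 39→1, 5→4, 21→2
Mean rank = (2 + 1 + 4 + 2) / 4 = 2.25

2.25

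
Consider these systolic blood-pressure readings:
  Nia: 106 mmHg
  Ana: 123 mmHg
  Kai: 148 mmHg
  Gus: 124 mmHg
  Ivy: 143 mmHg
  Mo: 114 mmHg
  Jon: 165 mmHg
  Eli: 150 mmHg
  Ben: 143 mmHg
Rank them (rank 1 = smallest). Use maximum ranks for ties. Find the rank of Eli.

Sorted (ascending): 106, 114, 123, 124, 143, 143, 148, 150, 165
The 2 values of 143 occupy positions 5–6 → each gets rank 6.
Eli has value 150 mmHg → rank 8.

8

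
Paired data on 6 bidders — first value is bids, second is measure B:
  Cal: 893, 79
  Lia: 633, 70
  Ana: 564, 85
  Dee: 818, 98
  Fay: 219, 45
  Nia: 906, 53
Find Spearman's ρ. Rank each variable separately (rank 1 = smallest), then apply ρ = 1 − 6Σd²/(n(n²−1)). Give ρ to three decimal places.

Ranks of variable 1: 5, 3, 2, 4, 1, 6
Ranks of variable 2: 4, 3, 5, 6, 1, 2
d = r₁ − r₂: 1, 0, -3, -2, 0, 4
d²: 1, 0, 9, 4, 0, 16; Σd² = 30
ρ = 1 − 6·30/(6·35) = 1 − 180/210 = 0.143

0.143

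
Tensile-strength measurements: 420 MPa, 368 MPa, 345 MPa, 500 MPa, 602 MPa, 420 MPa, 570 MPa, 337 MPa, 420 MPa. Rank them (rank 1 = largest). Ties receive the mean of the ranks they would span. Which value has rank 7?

Sorted (descending): 602, 570, 500, 420, 420, 420, 368, 345, 337
The 3 values of 420 occupy positions 4–6 → average rank 5.
Rank 7 → value 368.

368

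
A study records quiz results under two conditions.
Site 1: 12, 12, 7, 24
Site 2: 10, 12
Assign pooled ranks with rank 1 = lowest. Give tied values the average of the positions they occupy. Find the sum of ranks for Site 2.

6

Sorted (ascending): 7, 10, 12, 12, 12, 24
The 3 values of 12 occupy positions 3–5 → average rank 4.
Site 2 values → pooled ranks: 10→2, 12→4
Rank sum = 2 + 4 = 6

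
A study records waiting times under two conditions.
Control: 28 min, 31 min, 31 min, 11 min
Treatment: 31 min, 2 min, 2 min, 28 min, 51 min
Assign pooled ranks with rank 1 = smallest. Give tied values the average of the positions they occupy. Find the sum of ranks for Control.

Sorted (ascending): 2, 2, 11, 28, 28, 31, 31, 31, 51
The 2 values of 2 occupy positions 1–2 → average rank (1+2)/2 = 1.5.
The 2 values of 28 occupy positions 4–5 → average rank (4+5)/2 = 4.5.
The 3 values of 31 occupy positions 6–8 → average rank 7.
Control values → pooled ranks: 28→4.5, 31→7, 31→7, 11→3
Rank sum = 4.5 + 7 + 7 + 3 = 21.5

21.5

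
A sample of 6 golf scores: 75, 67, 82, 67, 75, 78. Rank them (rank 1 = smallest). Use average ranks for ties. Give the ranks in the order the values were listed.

3.5, 1.5, 6, 1.5, 3.5, 5

Sorted (ascending): 67, 67, 75, 75, 78, 82
The 2 values of 67 occupy positions 1–2 → average rank (1+2)/2 = 1.5.
The 2 values of 75 occupy positions 3–4 → average rank (3+4)/2 = 3.5.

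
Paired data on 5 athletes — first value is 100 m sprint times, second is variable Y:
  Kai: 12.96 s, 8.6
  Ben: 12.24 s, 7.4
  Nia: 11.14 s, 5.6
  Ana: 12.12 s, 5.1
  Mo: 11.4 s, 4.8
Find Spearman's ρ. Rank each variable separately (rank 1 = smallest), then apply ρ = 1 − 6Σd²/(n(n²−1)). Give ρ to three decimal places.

Ranks of variable 1: 5, 4, 1, 3, 2
Ranks of variable 2: 5, 4, 3, 2, 1
d = r₁ − r₂: 0, 0, -2, 1, 1
d²: 0, 0, 4, 1, 1; Σd² = 6
ρ = 1 − 6·6/(5·24) = 1 − 36/120 = 0.700

0.700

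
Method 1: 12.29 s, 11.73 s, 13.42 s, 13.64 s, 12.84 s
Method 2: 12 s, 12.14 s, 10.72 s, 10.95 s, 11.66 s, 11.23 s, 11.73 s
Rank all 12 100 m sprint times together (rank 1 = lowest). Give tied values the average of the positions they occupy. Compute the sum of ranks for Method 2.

Sorted (ascending): 10.72, 10.95, 11.23, 11.66, 11.73, 11.73, 12, 12.14, 12.29, 12.84, 13.42, 13.64
The 2 values of 11.73 occupy positions 5–6 → average rank (5+6)/2 = 5.5.
Method 2 values → pooled ranks: 12→7, 12.14→8, 10.72→1, 10.95→2, 11.66→4, 11.23→3, 11.73→5.5
Rank sum = 7 + 8 + 1 + 2 + 4 + 3 + 5.5 = 30.5

30.5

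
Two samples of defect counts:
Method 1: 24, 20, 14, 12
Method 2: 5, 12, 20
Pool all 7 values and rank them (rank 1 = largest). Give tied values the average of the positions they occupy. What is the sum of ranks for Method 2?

15

Sorted (descending): 24, 20, 20, 14, 12, 12, 5
The 2 values of 20 occupy positions 2–3 → average rank (2+3)/2 = 2.5.
The 2 values of 12 occupy positions 5–6 → average rank (5+6)/2 = 5.5.
Method 2 values → pooled ranks: 5→7, 12→5.5, 20→2.5
Rank sum = 7 + 5.5 + 2.5 = 15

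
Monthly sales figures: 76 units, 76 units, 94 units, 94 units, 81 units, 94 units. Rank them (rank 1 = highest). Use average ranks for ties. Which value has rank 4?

81

Sorted (descending): 94, 94, 94, 81, 76, 76
The 3 values of 94 occupy positions 1–3 → average rank 2.
The 2 values of 76 occupy positions 5–6 → average rank (5+6)/2 = 5.5.
Rank 4 → value 81.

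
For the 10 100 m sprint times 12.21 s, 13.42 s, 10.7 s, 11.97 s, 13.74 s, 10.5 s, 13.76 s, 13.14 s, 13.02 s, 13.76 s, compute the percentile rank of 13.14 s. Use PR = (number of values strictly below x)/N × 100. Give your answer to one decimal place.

N = 10.
Strictly below 13.14: 5. Equal to 13.14: 1.
PR = 5/10 × 100 = 50.0

50.0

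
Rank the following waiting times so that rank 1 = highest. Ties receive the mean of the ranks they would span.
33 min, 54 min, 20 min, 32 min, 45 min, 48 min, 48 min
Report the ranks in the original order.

5, 1, 7, 6, 4, 2.5, 2.5

Sorted (descending): 54, 48, 48, 45, 33, 32, 20
The 2 values of 48 occupy positions 2–3 → average rank (2+3)/2 = 2.5.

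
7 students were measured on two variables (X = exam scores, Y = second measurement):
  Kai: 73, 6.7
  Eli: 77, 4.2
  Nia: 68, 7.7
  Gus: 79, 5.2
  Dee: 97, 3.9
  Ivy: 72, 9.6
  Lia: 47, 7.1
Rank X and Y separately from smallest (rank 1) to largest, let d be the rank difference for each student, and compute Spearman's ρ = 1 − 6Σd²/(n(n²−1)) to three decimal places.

Ranks of variable 1: 4, 5, 2, 6, 7, 3, 1
Ranks of variable 2: 4, 2, 6, 3, 1, 7, 5
d = r₁ − r₂: 0, 3, -4, 3, 6, -4, -4
d²: 0, 9, 16, 9, 36, 16, 16; Σd² = 102
ρ = 1 − 6·102/(7·48) = 1 − 612/336 = -0.821

-0.821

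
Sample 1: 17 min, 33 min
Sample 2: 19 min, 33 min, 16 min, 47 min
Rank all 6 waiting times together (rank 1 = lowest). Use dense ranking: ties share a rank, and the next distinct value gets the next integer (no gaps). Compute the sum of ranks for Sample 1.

6

Sorted (ascending): 16, 17, 19, 33, 33, 47
The 2 values of 33 share dense rank 4.
Remaining distinct values take the next consecutive integers.
Sample 1 values → pooled ranks: 17→2, 33→4
Rank sum = 2 + 4 = 6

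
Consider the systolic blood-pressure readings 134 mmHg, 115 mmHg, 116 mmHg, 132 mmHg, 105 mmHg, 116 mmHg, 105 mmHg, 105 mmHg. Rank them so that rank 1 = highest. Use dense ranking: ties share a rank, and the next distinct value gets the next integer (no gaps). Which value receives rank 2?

132

Sorted (descending): 134, 132, 116, 116, 115, 105, 105, 105
The 2 values of 116 share dense rank 3.
The 3 values of 105 share dense rank 5.
Remaining distinct values take the next consecutive integers.
Rank 2 → value 132.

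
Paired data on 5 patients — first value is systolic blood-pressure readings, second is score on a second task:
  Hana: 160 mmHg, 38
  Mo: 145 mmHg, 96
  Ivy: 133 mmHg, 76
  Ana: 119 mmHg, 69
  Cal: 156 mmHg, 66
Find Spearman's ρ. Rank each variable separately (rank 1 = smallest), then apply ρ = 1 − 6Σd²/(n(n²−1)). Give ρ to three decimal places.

-0.600

Ranks of variable 1: 5, 3, 2, 1, 4
Ranks of variable 2: 1, 5, 4, 3, 2
d = r₁ − r₂: 4, -2, -2, -2, 2
d²: 16, 4, 4, 4, 4; Σd² = 32
ρ = 1 − 6·32/(5·24) = 1 − 192/120 = -0.600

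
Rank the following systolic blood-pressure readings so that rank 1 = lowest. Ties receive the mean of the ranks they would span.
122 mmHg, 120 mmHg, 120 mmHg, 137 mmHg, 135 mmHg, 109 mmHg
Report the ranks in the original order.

4, 2.5, 2.5, 6, 5, 1

Sorted (ascending): 109, 120, 120, 122, 135, 137
The 2 values of 120 occupy positions 2–3 → average rank (2+3)/2 = 2.5.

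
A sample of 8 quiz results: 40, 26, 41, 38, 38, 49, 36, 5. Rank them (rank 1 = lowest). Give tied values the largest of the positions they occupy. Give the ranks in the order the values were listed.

Sorted (ascending): 5, 26, 36, 38, 38, 40, 41, 49
The 2 values of 38 occupy positions 4–5 → each gets rank 5.

6, 2, 7, 5, 5, 8, 3, 1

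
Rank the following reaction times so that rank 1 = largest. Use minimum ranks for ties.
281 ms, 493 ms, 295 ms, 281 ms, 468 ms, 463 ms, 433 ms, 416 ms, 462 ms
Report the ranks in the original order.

8, 1, 7, 8, 2, 3, 5, 6, 4

Sorted (descending): 493, 468, 463, 462, 433, 416, 295, 281, 281
The 2 values of 281 occupy positions 8–9 → each gets rank 8.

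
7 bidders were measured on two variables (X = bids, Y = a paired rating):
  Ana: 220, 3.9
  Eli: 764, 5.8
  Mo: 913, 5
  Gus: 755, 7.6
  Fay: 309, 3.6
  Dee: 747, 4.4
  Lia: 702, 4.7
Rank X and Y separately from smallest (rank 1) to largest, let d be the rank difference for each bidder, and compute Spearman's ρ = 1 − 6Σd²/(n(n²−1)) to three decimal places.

0.786

Ranks of variable 1: 1, 6, 7, 5, 2, 4, 3
Ranks of variable 2: 2, 6, 5, 7, 1, 3, 4
d = r₁ − r₂: -1, 0, 2, -2, 1, 1, -1
d²: 1, 0, 4, 4, 1, 1, 1; Σd² = 12
ρ = 1 − 6·12/(7·48) = 1 − 72/336 = 0.786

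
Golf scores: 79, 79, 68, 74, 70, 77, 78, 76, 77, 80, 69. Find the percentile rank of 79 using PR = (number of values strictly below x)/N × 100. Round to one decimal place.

72.7

N = 11.
Strictly below 79: 8. Equal to 79: 2.
PR = 8/11 × 100 = 72.7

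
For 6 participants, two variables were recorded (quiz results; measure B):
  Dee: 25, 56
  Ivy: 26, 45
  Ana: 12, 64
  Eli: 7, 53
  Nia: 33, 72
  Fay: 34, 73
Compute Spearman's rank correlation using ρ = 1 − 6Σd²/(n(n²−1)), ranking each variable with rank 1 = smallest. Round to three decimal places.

Ranks of variable 1: 3, 4, 2, 1, 5, 6
Ranks of variable 2: 3, 1, 4, 2, 5, 6
d = r₁ − r₂: 0, 3, -2, -1, 0, 0
d²: 0, 9, 4, 1, 0, 0; Σd² = 14
ρ = 1 − 6·14/(6·35) = 1 − 84/210 = 0.600

0.600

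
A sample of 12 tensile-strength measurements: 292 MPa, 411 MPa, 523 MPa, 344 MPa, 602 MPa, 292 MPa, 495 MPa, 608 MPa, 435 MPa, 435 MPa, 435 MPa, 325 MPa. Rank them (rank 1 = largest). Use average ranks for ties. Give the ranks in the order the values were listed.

Sorted (descending): 608, 602, 523, 495, 435, 435, 435, 411, 344, 325, 292, 292
The 3 values of 435 occupy positions 5–7 → average rank 6.
The 2 values of 292 occupy positions 11–12 → average rank (11+12)/2 = 11.5.

11.5, 8, 3, 9, 2, 11.5, 4, 1, 6, 6, 6, 10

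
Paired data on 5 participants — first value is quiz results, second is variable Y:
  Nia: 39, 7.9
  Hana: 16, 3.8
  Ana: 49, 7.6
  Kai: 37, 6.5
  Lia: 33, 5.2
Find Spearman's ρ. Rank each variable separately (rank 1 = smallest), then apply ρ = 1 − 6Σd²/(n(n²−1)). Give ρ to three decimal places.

0.900

Ranks of variable 1: 4, 1, 5, 3, 2
Ranks of variable 2: 5, 1, 4, 3, 2
d = r₁ − r₂: -1, 0, 1, 0, 0
d²: 1, 0, 1, 0, 0; Σd² = 2
ρ = 1 − 6·2/(5·24) = 1 − 12/120 = 0.900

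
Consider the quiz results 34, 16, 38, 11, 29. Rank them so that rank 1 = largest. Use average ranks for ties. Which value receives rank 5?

Sorted (descending): 38, 34, 29, 16, 11
No ties — each value takes its position as its rank.
Rank 5 → value 11.

11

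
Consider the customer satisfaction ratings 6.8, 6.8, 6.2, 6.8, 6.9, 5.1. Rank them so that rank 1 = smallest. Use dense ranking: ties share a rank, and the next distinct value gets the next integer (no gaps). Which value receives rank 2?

Sorted (ascending): 5.1, 6.2, 6.8, 6.8, 6.8, 6.9
The 3 values of 6.8 share dense rank 3.
Remaining distinct values take the next consecutive integers.
Rank 2 → value 6.2.

6.2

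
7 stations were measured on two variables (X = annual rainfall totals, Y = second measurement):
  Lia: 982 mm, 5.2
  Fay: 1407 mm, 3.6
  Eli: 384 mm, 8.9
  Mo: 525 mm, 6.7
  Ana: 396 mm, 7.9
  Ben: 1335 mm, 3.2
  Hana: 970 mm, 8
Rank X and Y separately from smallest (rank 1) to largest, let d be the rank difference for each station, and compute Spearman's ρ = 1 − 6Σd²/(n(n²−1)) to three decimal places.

-0.857

Ranks of variable 1: 5, 7, 1, 3, 2, 6, 4
Ranks of variable 2: 3, 2, 7, 4, 5, 1, 6
d = r₁ − r₂: 2, 5, -6, -1, -3, 5, -2
d²: 4, 25, 36, 1, 9, 25, 4; Σd² = 104
ρ = 1 − 6·104/(7·48) = 1 − 624/336 = -0.857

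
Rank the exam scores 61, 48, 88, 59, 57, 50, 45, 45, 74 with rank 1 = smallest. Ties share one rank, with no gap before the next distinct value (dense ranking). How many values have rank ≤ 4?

5

Sorted (ascending): 45, 45, 48, 50, 57, 59, 61, 74, 88
The 2 values of 45 share dense rank 1.
Remaining distinct values take the next consecutive integers.
Ranks ≤ 4: {1, 1, 2, 3, 4} → 5 values.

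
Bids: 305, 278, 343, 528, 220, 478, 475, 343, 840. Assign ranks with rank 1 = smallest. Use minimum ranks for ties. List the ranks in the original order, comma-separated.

Sorted (ascending): 220, 278, 305, 343, 343, 475, 478, 528, 840
The 2 values of 343 occupy positions 4–5 → each gets rank 4.

3, 2, 4, 8, 1, 7, 6, 4, 9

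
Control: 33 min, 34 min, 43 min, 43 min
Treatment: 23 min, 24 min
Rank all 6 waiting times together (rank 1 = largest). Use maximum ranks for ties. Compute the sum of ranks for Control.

Sorted (descending): 43, 43, 34, 33, 24, 23
The 2 values of 43 occupy positions 1–2 → each gets rank 2.
Control values → pooled ranks: 33→4, 34→3, 43→2, 43→2
Rank sum = 4 + 3 + 2 + 2 = 11

11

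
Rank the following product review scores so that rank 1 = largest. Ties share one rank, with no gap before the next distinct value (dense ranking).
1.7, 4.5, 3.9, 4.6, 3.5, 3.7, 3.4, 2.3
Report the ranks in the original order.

Sorted (descending): 4.6, 4.5, 3.9, 3.7, 3.5, 3.4, 2.3, 1.7
No ties — each value takes its position as its rank.

8, 2, 3, 1, 5, 4, 6, 7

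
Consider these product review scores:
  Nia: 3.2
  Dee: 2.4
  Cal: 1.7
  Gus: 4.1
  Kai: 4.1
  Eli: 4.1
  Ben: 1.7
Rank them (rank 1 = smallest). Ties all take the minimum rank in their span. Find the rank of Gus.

5

Sorted (ascending): 1.7, 1.7, 2.4, 3.2, 4.1, 4.1, 4.1
The 2 values of 1.7 occupy positions 1–2 → each gets rank 1.
The 3 values of 4.1 occupy positions 5–7 → each gets rank 5.
Gus has value 4.1 → rank 5.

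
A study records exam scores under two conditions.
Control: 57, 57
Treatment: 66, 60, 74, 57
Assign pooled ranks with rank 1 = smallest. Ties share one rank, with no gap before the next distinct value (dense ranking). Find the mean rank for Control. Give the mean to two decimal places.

1.00

Sorted (ascending): 57, 57, 57, 60, 66, 74
The 3 values of 57 share dense rank 1.
Remaining distinct values take the next consecutive integers.
Control values → pooled ranks: 57→1, 57→1
Mean rank = (1 + 1) / 2 = 1.00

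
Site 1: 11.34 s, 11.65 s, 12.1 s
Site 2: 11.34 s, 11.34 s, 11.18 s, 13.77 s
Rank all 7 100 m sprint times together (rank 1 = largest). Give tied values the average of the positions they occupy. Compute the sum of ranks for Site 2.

18

Sorted (descending): 13.77, 12.1, 11.65, 11.34, 11.34, 11.34, 11.18
The 3 values of 11.34 occupy positions 4–6 → average rank 5.
Site 2 values → pooled ranks: 11.34→5, 11.34→5, 11.18→7, 13.77→1
Rank sum = 5 + 5 + 7 + 1 = 18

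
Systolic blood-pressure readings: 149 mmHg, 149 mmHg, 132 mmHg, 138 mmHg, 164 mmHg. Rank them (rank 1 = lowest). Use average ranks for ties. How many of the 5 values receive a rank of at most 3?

Sorted (ascending): 132, 138, 149, 149, 164
The 2 values of 149 occupy positions 3–4 → average rank (3+4)/2 = 3.5.
Ranks ≤ 3: {1, 2} → 2 values.

2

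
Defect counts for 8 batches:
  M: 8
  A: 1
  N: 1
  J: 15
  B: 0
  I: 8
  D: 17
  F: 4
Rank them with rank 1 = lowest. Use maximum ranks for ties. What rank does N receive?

Sorted (ascending): 0, 1, 1, 4, 8, 8, 15, 17
The 2 values of 1 occupy positions 2–3 → each gets rank 3.
The 2 values of 8 occupy positions 5–6 → each gets rank 6.
N has value 1 → rank 3.

3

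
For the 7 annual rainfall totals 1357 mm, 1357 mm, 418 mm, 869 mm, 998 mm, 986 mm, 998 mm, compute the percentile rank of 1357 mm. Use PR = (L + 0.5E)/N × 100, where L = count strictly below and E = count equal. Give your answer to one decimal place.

85.7

N = 7.
Strictly below 1357: 5. Equal to 1357: 2.
PR = (5 + 0.5·2)/7 × 100 = 85.7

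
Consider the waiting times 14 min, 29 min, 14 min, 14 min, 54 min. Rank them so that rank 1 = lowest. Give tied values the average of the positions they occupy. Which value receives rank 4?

Sorted (ascending): 14, 14, 14, 29, 54
The 3 values of 14 occupy positions 1–3 → average rank 2.
Rank 4 → value 29.

29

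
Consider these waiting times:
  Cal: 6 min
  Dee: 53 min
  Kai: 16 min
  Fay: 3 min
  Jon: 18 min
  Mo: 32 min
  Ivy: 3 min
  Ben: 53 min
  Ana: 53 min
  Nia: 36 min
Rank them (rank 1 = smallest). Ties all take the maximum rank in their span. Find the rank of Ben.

10

Sorted (ascending): 3, 3, 6, 16, 18, 32, 36, 53, 53, 53
The 2 values of 3 occupy positions 1–2 → each gets rank 2.
The 3 values of 53 occupy positions 8–10 → each gets rank 10.
Ben has value 53 min → rank 10.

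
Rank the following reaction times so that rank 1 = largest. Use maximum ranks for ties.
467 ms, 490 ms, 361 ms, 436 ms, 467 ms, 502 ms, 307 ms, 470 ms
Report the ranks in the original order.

5, 2, 7, 6, 5, 1, 8, 3

Sorted (descending): 502, 490, 470, 467, 467, 436, 361, 307
The 2 values of 467 occupy positions 4–5 → each gets rank 5.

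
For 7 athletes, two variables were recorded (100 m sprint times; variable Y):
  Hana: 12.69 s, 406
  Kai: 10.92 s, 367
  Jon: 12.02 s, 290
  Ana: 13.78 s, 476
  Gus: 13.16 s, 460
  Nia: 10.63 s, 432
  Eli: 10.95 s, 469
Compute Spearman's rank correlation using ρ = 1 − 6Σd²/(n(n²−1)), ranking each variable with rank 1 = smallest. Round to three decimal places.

0.429

Ranks of variable 1: 5, 2, 4, 7, 6, 1, 3
Ranks of variable 2: 3, 2, 1, 7, 5, 4, 6
d = r₁ − r₂: 2, 0, 3, 0, 1, -3, -3
d²: 4, 0, 9, 0, 1, 9, 9; Σd² = 32
ρ = 1 − 6·32/(7·48) = 1 − 192/336 = 0.429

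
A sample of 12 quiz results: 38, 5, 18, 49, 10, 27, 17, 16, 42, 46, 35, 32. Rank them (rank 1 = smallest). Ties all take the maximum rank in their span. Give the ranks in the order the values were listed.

9, 1, 5, 12, 2, 6, 4, 3, 10, 11, 8, 7

Sorted (ascending): 5, 10, 16, 17, 18, 27, 32, 35, 38, 42, 46, 49
No ties — each value takes its position as its rank.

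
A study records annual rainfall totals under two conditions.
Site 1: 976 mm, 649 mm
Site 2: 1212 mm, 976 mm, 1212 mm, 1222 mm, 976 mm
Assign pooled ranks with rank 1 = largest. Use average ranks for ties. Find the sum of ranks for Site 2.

Sorted (descending): 1222, 1212, 1212, 976, 976, 976, 649
The 2 values of 1212 occupy positions 2–3 → average rank (2+3)/2 = 2.5.
The 3 values of 976 occupy positions 4–6 → average rank 5.
Site 2 values → pooled ranks: 1212→2.5, 976→5, 1212→2.5, 1222→1, 976→5
Rank sum = 2.5 + 5 + 2.5 + 1 + 5 = 16

16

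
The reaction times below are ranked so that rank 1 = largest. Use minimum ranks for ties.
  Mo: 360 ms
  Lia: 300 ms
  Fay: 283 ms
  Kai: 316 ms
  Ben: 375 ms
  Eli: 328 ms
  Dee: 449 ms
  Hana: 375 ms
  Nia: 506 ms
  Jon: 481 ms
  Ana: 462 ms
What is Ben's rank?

5

Sorted (descending): 506, 481, 462, 449, 375, 375, 360, 328, 316, 300, 283
The 2 values of 375 occupy positions 5–6 → each gets rank 5.
Ben has value 375 ms → rank 5.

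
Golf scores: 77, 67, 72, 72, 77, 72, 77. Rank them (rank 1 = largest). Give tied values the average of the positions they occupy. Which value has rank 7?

67

Sorted (descending): 77, 77, 77, 72, 72, 72, 67
The 3 values of 77 occupy positions 1–3 → average rank 2.
The 3 values of 72 occupy positions 4–6 → average rank 5.
Rank 7 → value 67.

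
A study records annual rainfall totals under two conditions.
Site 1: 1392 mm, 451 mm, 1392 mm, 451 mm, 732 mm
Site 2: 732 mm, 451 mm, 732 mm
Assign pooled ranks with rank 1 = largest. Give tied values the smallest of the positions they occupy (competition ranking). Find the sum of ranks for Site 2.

Sorted (descending): 1392, 1392, 732, 732, 732, 451, 451, 451
The 2 values of 1392 occupy positions 1–2 → each gets rank 1.
The 3 values of 732 occupy positions 3–5 → each gets rank 3.
The 3 values of 451 occupy positions 6–8 → each gets rank 6.
Site 2 values → pooled ranks: 732→3, 451→6, 732→3
Rank sum = 3 + 6 + 3 = 12

12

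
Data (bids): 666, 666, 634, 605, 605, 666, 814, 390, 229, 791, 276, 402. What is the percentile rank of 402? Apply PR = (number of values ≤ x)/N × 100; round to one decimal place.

N = 12.
Strictly below 402: 3. Equal to 402: 1.
PR = 4/12 × 100 = 33.3

33.3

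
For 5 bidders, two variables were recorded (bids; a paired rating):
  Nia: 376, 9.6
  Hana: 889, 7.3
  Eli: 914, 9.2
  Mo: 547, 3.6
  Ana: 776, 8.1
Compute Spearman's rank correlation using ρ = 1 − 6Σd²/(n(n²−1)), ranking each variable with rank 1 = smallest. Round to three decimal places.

-0.100

Ranks of variable 1: 1, 4, 5, 2, 3
Ranks of variable 2: 5, 2, 4, 1, 3
d = r₁ − r₂: -4, 2, 1, 1, 0
d²: 16, 4, 1, 1, 0; Σd² = 22
ρ = 1 − 6·22/(5·24) = 1 − 132/120 = -0.100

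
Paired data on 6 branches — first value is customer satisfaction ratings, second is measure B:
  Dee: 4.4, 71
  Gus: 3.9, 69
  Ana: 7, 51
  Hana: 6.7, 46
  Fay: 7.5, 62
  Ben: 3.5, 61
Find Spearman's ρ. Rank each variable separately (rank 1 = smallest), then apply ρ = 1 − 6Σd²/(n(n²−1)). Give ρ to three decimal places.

-0.257

Ranks of variable 1: 3, 2, 5, 4, 6, 1
Ranks of variable 2: 6, 5, 2, 1, 4, 3
d = r₁ − r₂: -3, -3, 3, 3, 2, -2
d²: 9, 9, 9, 9, 4, 4; Σd² = 44
ρ = 1 − 6·44/(6·35) = 1 − 264/210 = -0.257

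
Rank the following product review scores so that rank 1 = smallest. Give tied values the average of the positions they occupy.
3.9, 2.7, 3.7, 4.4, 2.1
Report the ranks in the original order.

Sorted (ascending): 2.1, 2.7, 3.7, 3.9, 4.4
No ties — each value takes its position as its rank.

4, 2, 3, 5, 1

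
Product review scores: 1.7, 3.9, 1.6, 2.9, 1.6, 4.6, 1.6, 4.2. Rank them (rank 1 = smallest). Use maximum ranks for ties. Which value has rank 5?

Sorted (ascending): 1.6, 1.6, 1.6, 1.7, 2.9, 3.9, 4.2, 4.6
The 3 values of 1.6 occupy positions 1–3 → each gets rank 3.
Rank 5 → value 2.9.

2.9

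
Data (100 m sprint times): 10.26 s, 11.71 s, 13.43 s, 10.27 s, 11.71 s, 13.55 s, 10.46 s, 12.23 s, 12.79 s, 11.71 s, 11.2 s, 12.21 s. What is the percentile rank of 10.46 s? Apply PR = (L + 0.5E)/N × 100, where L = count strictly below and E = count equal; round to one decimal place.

N = 12.
Strictly below 10.46: 2. Equal to 10.46: 1.
PR = (2 + 0.5·1)/12 × 100 = 20.8

20.8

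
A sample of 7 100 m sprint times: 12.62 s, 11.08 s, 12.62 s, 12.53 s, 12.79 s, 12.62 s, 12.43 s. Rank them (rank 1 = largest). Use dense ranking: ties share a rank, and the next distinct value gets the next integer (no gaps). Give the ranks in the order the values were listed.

Sorted (descending): 12.79, 12.62, 12.62, 12.62, 12.53, 12.43, 11.08
The 3 values of 12.62 share dense rank 2.
Remaining distinct values take the next consecutive integers.

2, 5, 2, 3, 1, 2, 4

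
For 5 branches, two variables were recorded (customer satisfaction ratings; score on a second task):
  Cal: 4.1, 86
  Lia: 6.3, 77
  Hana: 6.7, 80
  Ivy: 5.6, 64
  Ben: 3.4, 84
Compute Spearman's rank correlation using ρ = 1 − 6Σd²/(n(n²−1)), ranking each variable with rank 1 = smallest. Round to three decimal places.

-0.500

Ranks of variable 1: 2, 4, 5, 3, 1
Ranks of variable 2: 5, 2, 3, 1, 4
d = r₁ − r₂: -3, 2, 2, 2, -3
d²: 9, 4, 4, 4, 9; Σd² = 30
ρ = 1 − 6·30/(5·24) = 1 − 180/120 = -0.500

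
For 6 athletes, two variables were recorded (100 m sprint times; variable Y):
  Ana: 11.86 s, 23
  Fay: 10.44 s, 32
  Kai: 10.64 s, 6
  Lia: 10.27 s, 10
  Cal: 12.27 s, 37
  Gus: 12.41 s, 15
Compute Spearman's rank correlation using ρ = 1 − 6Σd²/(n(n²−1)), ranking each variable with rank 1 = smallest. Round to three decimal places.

Ranks of variable 1: 4, 2, 3, 1, 5, 6
Ranks of variable 2: 4, 5, 1, 2, 6, 3
d = r₁ − r₂: 0, -3, 2, -1, -1, 3
d²: 0, 9, 4, 1, 1, 9; Σd² = 24
ρ = 1 − 6·24/(6·35) = 1 − 144/210 = 0.314

0.314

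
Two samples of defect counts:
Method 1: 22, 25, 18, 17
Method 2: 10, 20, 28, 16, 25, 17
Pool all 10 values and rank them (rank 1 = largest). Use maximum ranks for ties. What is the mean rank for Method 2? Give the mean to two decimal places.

6.00

Sorted (descending): 28, 25, 25, 22, 20, 18, 17, 17, 16, 10
The 2 values of 25 occupy positions 2–3 → each gets rank 3.
The 2 values of 17 occupy positions 7–8 → each gets rank 8.
Method 2 values → pooled ranks: 10→10, 20→5, 28→1, 16→9, 25→3, 17→8
Mean rank = (10 + 5 + 1 + 9 + 3 + 8) / 6 = 6.00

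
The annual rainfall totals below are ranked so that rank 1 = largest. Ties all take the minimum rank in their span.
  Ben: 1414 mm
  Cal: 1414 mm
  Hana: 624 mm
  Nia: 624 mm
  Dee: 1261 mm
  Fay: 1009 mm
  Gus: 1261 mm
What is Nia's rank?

Sorted (descending): 1414, 1414, 1261, 1261, 1009, 624, 624
The 2 values of 1414 occupy positions 1–2 → each gets rank 1.
The 2 values of 1261 occupy positions 3–4 → each gets rank 3.
The 2 values of 624 occupy positions 6–7 → each gets rank 6.
Nia has value 624 mm → rank 6.

6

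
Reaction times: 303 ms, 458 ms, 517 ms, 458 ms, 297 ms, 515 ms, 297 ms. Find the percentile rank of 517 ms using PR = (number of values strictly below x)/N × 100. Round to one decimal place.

85.7

N = 7.
Strictly below 517: 6. Equal to 517: 1.
PR = 6/7 × 100 = 85.7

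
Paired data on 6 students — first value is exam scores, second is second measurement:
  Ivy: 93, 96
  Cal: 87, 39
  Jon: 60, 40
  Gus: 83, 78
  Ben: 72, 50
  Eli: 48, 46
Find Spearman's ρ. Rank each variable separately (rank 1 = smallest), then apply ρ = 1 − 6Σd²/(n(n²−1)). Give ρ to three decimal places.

0.371

Ranks of variable 1: 6, 5, 2, 4, 3, 1
Ranks of variable 2: 6, 1, 2, 5, 4, 3
d = r₁ − r₂: 0, 4, 0, -1, -1, -2
d²: 0, 16, 0, 1, 1, 4; Σd² = 22
ρ = 1 − 6·22/(6·35) = 1 − 132/210 = 0.371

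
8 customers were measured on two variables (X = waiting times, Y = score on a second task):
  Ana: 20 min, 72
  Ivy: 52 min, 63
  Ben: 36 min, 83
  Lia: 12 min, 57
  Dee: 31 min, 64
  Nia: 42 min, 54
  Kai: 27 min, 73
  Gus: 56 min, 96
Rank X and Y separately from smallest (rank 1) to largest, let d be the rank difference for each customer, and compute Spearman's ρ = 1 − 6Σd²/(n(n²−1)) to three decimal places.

0.238

Ranks of variable 1: 2, 7, 5, 1, 4, 6, 3, 8
Ranks of variable 2: 5, 3, 7, 2, 4, 1, 6, 8
d = r₁ − r₂: -3, 4, -2, -1, 0, 5, -3, 0
d²: 9, 16, 4, 1, 0, 25, 9, 0; Σd² = 64
ρ = 1 − 6·64/(8·63) = 1 − 384/504 = 0.238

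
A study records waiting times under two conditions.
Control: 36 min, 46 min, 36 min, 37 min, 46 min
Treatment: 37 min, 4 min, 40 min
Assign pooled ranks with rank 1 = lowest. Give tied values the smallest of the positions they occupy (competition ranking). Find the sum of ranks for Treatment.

Sorted (ascending): 4, 36, 36, 37, 37, 40, 46, 46
The 2 values of 36 occupy positions 2–3 → each gets rank 2.
The 2 values of 37 occupy positions 4–5 → each gets rank 4.
The 2 values of 46 occupy positions 7–8 → each gets rank 7.
Treatment values → pooled ranks: 37→4, 4→1, 40→6
Rank sum = 4 + 1 + 6 = 11

11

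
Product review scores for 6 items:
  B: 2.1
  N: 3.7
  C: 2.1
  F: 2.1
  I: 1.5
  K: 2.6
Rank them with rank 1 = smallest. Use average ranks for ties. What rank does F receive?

Sorted (ascending): 1.5, 2.1, 2.1, 2.1, 2.6, 3.7
The 3 values of 2.1 occupy positions 2–4 → average rank 3.
F has value 2.1 → rank 3.

3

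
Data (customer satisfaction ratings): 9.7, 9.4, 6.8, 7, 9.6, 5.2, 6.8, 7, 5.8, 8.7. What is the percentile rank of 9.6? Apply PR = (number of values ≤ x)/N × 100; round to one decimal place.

90.0

N = 10.
Strictly below 9.6: 8. Equal to 9.6: 1.
PR = 9/10 × 100 = 90.0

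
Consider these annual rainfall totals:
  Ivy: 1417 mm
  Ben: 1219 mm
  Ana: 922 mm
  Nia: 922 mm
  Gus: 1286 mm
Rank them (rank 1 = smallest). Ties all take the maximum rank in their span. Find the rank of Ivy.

5

Sorted (ascending): 922, 922, 1219, 1286, 1417
The 2 values of 922 occupy positions 1–2 → each gets rank 2.
Ivy has value 1417 mm → rank 5.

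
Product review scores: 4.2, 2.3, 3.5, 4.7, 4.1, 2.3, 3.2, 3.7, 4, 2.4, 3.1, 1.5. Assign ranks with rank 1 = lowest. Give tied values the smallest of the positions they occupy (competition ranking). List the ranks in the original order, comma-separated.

Sorted (ascending): 1.5, 2.3, 2.3, 2.4, 3.1, 3.2, 3.5, 3.7, 4, 4.1, 4.2, 4.7
The 2 values of 2.3 occupy positions 2–3 → each gets rank 2.

11, 2, 7, 12, 10, 2, 6, 8, 9, 4, 5, 1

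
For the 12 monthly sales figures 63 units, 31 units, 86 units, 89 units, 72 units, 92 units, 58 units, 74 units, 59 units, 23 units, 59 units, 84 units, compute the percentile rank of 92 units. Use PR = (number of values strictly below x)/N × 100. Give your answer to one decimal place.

91.7

N = 12.
Strictly below 92: 11. Equal to 92: 1.
PR = 11/12 × 100 = 91.7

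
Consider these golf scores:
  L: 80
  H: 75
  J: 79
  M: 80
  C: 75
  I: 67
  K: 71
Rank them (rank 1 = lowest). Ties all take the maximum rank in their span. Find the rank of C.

4

Sorted (ascending): 67, 71, 75, 75, 79, 80, 80
The 2 values of 75 occupy positions 3–4 → each gets rank 4.
The 2 values of 80 occupy positions 6–7 → each gets rank 7.
C has value 75 → rank 4.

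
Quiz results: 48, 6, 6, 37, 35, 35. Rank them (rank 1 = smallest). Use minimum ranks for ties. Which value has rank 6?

48

Sorted (ascending): 6, 6, 35, 35, 37, 48
The 2 values of 6 occupy positions 1–2 → each gets rank 1.
The 2 values of 35 occupy positions 3–4 → each gets rank 3.
Rank 6 → value 48.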